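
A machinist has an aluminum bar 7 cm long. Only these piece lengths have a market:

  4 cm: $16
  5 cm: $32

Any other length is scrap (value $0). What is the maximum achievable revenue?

Build r[k] bottom-up: r[k] = max over allowed piece i of (p[i] + r[k−i]).
r[1] = 0
r[2] = 0
r[3] = 0
r[4] = 16
r[5] = 32
r[6] = 32
r[7] = 32
One optimal cutting: pieces 5 with 2 cm of scrap → $32.

32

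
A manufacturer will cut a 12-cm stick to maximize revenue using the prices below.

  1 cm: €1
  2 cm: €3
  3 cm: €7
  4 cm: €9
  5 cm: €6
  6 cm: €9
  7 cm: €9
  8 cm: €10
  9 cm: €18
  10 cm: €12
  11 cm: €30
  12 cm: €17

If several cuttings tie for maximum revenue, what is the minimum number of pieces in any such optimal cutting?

Consider every possible first cut. r[k] is the best of p[i]+r[k−i] over all sellable i≤k.
r[1] = 1
r[2] = max(1+1, 3+0) = 3
r[3] = max(1+3, 3+1, 7+0) = 7
r[4] = max(1+7, 3+3, 7+1, 9+0) = 9
r[5] = max(1+9, 3+7, 7+3, 9+1, 6+0) = 10
r[6] = max(1+10, 3+9, 7+7, 9+3, 6+1, 9+0) = 14
r[7] = max(1+14, 3+10, 7+9, …, 9+1, 9+0) = 16
r[8] = max(1+16, 3+14, 7+10, …, 9+1, 10+0) = 18
r[9] = max(1+18, 3+16, 7+14, …, 10+1, 18+0) = 21
r[10] = max(1+21, 3+18, 7+16, …, 18+1, 12+0) = 23
r[11] = max(1+23, 3+21, 7+18, …, 12+1, 30+0) = 30
r[12] = max(1+30, 3+23, 7+21, …, 30+1, 17+0) = 31
Maximum revenue is €31.
Now minimize piece count subject to staying optimal: for each k, pieces[k] = 1 + min over i with p[i]+r[k−i]=r[k] of pieces[k−i].
pieces[9] = 3
pieces[10] = 3
pieces[11] = 1
pieces[12] = 2

2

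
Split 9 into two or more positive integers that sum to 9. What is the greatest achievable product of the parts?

27

Define m[k] = max over 1≤i<k of i · max(k−i, m[k−i]); the inner max lets the remainder stay uncut if that's better.
m[2] = 1·max(1,0) = 1·1 = 1
m[3] = max(1·2, 2·1) = 2
m[4] = max(1·3, 2·2, 3·1) = 4
m[5] = max(1·4, 2·3, 3·2, 4·1) = 6
m[6] = max(1·6, 2·4, 3·3, 4·2, 5·1) = 9
m[7] = max(1·9, 2·6, 3·4, 4·3, 5·2, 6·1) = 12
m[8] = max(1·12, 2·9, 3·6, …, 6·2, 7·1) = 18
m[9] = max(1·18, 2·12, 3·9, …, 7·2, 8·1) = 27
One optimal split: 3 + 3 + 3; product 3·3·3 = 27.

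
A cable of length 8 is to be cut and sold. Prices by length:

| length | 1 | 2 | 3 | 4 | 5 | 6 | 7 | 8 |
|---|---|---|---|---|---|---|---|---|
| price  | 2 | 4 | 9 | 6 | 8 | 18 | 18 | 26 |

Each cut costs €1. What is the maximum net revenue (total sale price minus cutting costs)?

26

Let v[k] be the best obtainable value from length k. For each k, try every first piece i and keep the best of price[i] + v[k−i] minus the 1 cut fee when i<k.
v[1] = 2
v[2] = 4
v[3] = 9
v[4] = 10  (first piece 1, then v[3]=9)
v[5] = 12  (first piece 2, then v[3]=9)
v[6] = 18
v[7] = 19  (first piece 1, then v[6]=18)
v[8] = 26
Best is to make no cuts and sell whole for €26.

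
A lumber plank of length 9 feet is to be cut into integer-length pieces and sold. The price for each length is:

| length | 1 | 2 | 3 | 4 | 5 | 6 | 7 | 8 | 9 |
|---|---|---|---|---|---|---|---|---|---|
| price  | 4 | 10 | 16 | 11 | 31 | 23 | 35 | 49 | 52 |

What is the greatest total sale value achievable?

Let best[k] be the best obtainable value from length k. For each k, try every first piece i and keep the best of price[i] + best[k−i].
best[1] = 4
best[2] = max(4+4, 10+0) = 10
best[3] = max(4+10, 10+4, 16+0) = 16
best[4] = max(4+16, 10+10, 16+4, 11+0) = 20
best[5] = max(4+20, 10+16, 16+10, 11+4, 31+0) = 31
best[6] = max(4+31, 10+20, 16+16, 11+10, 31+4, 23+0) = 35
best[7] = max(4+35, 10+31, 16+20, …, 23+4, 35+0) = 41
best[8] = max(4+41, 10+35, 16+31, …, 35+4, 49+0) = 49
best[9] = max(4+49, 10+41, 16+35, …, 49+4, 52+0) = 53
One optimal cutting: 8 + 1 → $49 + $4 = $53.

53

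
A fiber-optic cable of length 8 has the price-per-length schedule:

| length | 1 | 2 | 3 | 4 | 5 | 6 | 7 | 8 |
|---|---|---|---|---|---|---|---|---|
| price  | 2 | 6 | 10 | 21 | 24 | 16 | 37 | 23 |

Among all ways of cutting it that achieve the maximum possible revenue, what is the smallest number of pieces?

2

Build r[k] bottom-up: r[k] = max over allowed piece i of (p[i] + r[k−i]).
r[1] = 2
r[2] = 6
r[3] = 10
r[4] = 21
r[5] = 24
r[6] = 27  (first piece 2, then r[4]=21)
r[7] = 37
r[8] = 42  (first piece 4, then r[4]=21)
Maximum revenue is $42.
Now minimize piece count subject to staying optimal: for each k, pieces[k] = 1 + min over i with p[i]+r[k−i]=r[k] of pieces[k−i].
pieces[5] = 1
pieces[6] = 2
pieces[7] = 1
pieces[8] = 2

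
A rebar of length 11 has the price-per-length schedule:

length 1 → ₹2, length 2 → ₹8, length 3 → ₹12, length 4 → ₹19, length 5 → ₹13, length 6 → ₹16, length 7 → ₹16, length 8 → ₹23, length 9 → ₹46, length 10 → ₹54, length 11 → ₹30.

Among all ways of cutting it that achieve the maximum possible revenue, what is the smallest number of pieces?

2

Consider every possible first cut. r[k] is the best of p[i]+r[k−i] over all sellable i≤k.
r[1] = 2
r[2] = 8
r[3] = 12
r[4] = 19
r[5] = 21  (first piece 1, then r[4]=19)
r[6] = 27  (first piece 2, then r[4]=19)
r[7] = 31  (first piece 3, then r[4]=19)
r[8] = 38  (first piece 4, then r[4]=19)
r[9] = 46
r[10] = 54
r[11] = 56  (first piece 1, then r[10]=54)
Maximum revenue is ₹56.
Now minimize piece count subject to staying optimal: for each k, pieces[k] = 1 + min over i with p[i]+r[k−i]=r[k] of pieces[k−i].
pieces[8] = 2
pieces[9] = 1
pieces[10] = 1
pieces[11] = 2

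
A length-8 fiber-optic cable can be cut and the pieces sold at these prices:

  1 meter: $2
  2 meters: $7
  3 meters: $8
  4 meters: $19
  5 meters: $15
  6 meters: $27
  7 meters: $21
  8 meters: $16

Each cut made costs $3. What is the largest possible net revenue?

35

Let v[k] be the best obtainable value from length k. For each k, try every first piece i and keep the best of price[i] + v[k−i] minus the 3 cut fee when i<k.
v[1] = 2
v[2] = max(2+2-3, 7+0) = 7
v[3] = max(2+7-3, 7+2-3, 8+0) = 8
v[4] = max(2+8-3, 7+7-3, 8+2-3, 19+0) = 19
v[5] = max(2+19-3, 7+8-3, 8+7-3, 19+2-3, 15+0) = 18
v[6] = max(2+18-3, 7+19-3, 8+8-3, 19+7-3, 15+2-3, 27+0) = 27
v[7] = max(2+27-3, 7+18-3, 8+19-3, …, 27+2-3, 21+0) = 26
v[8] = max(2+26-3, 7+27-3, 8+18-3, …, 21+2-3, 16+0) = 35
One optimal plan: pieces 4 + 4 (1 cut) → $38 − $3 = $35.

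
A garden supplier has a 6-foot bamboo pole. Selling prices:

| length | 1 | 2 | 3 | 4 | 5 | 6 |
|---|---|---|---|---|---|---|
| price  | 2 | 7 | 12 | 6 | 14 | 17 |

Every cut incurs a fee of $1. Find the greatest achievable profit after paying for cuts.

Consider every possible first cut. net[k] is the best of p[i]+net[k−i] over all sellable i≤k, charging 1 whenever i<k.
net[1] = 2
net[2] = 7
net[3] = 12
net[4] = 13  (first piece 1, then net[3]=12)
net[5] = 18  (first piece 2, then net[3]=12)
net[6] = 23  (first piece 3, then net[3]=12)
One optimal plan: pieces 3 + 3 (1 cut) → $24 − $1 = $23.

23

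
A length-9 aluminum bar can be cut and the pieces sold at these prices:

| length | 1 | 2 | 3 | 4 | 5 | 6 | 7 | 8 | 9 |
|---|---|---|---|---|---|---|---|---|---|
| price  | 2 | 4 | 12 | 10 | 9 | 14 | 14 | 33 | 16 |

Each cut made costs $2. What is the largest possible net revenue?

33

Let r[k] be the best obtainable value from length k. For each k, try every first piece i and keep the best of price[i] + r[k−i] minus the 2 cut fee when i<k.
r[1] = 2
r[2] = 4
r[3] = 12
r[4] = 12  (first piece 1, then r[3]=12)
r[5] = 14  (first piece 2, then r[3]=12)
r[6] = 22  (first piece 3, then r[3]=12)
r[7] = 22  (first piece 1, then r[6]=22)
r[8] = 33
r[9] = 33  (first piece 1, then r[8]=33)
One optimal plan: pieces 8 + 1 (1 cut) → $35 − $2 = $33.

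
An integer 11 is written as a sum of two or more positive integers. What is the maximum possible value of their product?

54

Define P[k] = max over 1≤i<k of i · max(k−i, P[k−i]); the inner max lets the remainder stay uncut if that's better.
P[2] = 1*max(1,0) = 1*1 = 1
P[3] = 1*max(2,1) = 1*2 = 2
P[4] = 2*max(2,1) = 2*2 = 4
P[5] = 2*max(3,2) = 2*3 = 6
P[6] = 3*max(3,2) = 3*3 = 9
P[7] = 2*max(5,6) = 2*6 = 12
P[8] = 2*max(6,9) = 2*9 = 18
P[9] = 3*max(6,9) = 3*9 = 27
P[10] = 2*max(8,18) = 2*18 = 36
P[11] = 2*max(9,27) = 2*27 = 54
One optimal split: 3 + 3 + 3 + 2; product 3*3*3*2 = 54.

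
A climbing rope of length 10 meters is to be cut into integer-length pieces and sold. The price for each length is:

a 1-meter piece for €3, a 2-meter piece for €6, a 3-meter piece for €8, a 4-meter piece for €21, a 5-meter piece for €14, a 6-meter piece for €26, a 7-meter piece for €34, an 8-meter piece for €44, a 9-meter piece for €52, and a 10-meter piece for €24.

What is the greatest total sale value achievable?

55

Let best[k] be the best obtainable value from length k. For each k, try every first piece i and keep the best of price[i] + best[k−i].
best[1] = 3
best[2] = max(3+3, 6+0) = 6
best[3] = max(3+6, 6+3, 8+0) = 9
best[4] = max(3+9, 6+6, 8+3, 21+0) = 21
best[5] = max(3+21, 6+9, 8+6, 21+3, 14+0) = 24
best[6] = max(3+24, 6+21, 8+9, 21+6, 14+3, 26+0) = 27
best[7] = max(3+27, 6+24, 8+21, …, 26+3, 34+0) = 34
best[8] = max(3+34, 6+27, 8+24, …, 34+3, 44+0) = 44
best[9] = max(3+44, 6+34, 8+27, …, 44+3, 52+0) = 52
best[10] = max(3+52, 6+44, 8+34, …, 52+3, 24+0) = 55
One optimal cutting: 9 + 1 → €52 + €3 = €55.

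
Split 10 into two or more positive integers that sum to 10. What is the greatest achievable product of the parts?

36

Let g[k] be the best product for length k (with at least one cut). For each first piece i, the rest contributes max(k−i, g[k−i]).
g[2] = 1·max(1,0) = 1·1 = 1
g[3] = 1·max(2,1) = 1·2 = 2
g[4] = 2·max(2,1) = 2·2 = 4
g[5] = 2·max(3,2) = 2·3 = 6
g[6] = 3·max(3,2) = 3·3 = 9
g[7] = 2·max(5,6) = 2·6 = 12
g[8] = 2·max(6,9) = 2·9 = 18
g[9] = 3·max(6,9) = 3·9 = 27
g[10] = 2·max(8,18) = 2·18 = 36
One optimal split: 3 + 3 + 2 + 2; product 3·3·2·2 = 36.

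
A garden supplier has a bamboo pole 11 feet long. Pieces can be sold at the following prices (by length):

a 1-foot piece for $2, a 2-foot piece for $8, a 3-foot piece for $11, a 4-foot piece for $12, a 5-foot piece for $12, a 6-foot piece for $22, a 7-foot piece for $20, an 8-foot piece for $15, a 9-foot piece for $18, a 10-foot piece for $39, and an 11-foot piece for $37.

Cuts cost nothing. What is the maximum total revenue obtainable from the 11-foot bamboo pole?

43

Let r[k] be the best obtainable value from length k. For each k, try every first piece i and keep the best of price[i] + r[k−i].
r[1] = 2
r[2] = max(2+2, 8+0) = 8
r[3] = max(2+8, 8+2, 11+0) = 11
r[4] = max(2+11, 8+8, 11+2, 12+0) = 16
r[5] = max(2+16, 8+11, 11+8, 12+2, 12+0) = 19
r[6] = max(2+19, 8+16, 11+11, 12+8, 12+2, 22+0) = 24
r[7] = max(2+24, 8+19, 11+16, …, 22+2, 20+0) = 27
r[8] = max(2+27, 8+24, 11+19, …, 20+2, 15+0) = 32
r[9] = max(2+32, 8+27, 11+24, …, 15+2, 18+0) = 35
r[10] = max(2+35, 8+32, 11+27, …, 18+2, 39+0) = 40
r[11] = max(2+40, 8+35, 11+32, …, 39+2, 37+0) = 43
One optimal cutting: 3 + 2 + 2 + 2 + 2 → $11 + $8 + $8 + $8 + $8 = $43.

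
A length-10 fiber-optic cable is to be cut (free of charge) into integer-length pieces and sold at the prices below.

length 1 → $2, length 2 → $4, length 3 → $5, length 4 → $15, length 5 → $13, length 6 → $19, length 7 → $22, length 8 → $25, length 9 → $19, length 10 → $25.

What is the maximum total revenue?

Build R[k] bottom-up: R[k] = max over allowed piece i of (p[i] + R[k−i]).
R[1] = 2
R[2] = 4  (first piece 1, then R[1]=2)
R[3] = 6  (first piece 1, then R[2]=4)
R[4] = 15
R[5] = 17  (first piece 1, then R[4]=15)
R[6] = 19  (first piece 1, then R[5]=17)
R[7] = 22
R[8] = 30  (first piece 4, then R[4]=15)
R[9] = 32  (first piece 1, then R[8]=30)
R[10] = 34  (first piece 1, then R[9]=32)
One optimal cutting: 4 + 4 + 1 + 1 → $15 + $15 + $2 + $2 = $34.

34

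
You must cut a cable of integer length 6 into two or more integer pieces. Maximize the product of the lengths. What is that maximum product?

Define m[k] = max over 1≤i<k of i · max(k−i, m[k−i]); the inner max lets the remainder stay uncut if that's better.
m[2] = 1×max(1,0) = 1×1 = 1
m[3] = max(1×2, 2×1) = 2
m[4] = max(1×3, 2×2, 3×1) = 4
m[5] = max(1×4, 2×3, 3×2, 4×1) = 6
m[6] = max(1×6, 2×4, 3×3, 4×2, 5×1) = 9
One optimal split: 3 + 3; product 3×3 = 9.

9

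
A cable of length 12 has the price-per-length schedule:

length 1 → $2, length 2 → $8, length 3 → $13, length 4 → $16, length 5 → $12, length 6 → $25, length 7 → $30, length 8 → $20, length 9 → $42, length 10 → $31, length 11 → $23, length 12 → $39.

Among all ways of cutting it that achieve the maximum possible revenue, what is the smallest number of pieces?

Consider every possible first cut. r[k] is the best of p[i]+r[k−i] over all sellable i≤k.
r[1] = 2
r[2] = max(2+2, 8+0) = 8
r[3] = max(2+8, 8+2, 13+0) = 13
r[4] = max(2+13, 8+8, 13+2, 16+0) = 16
r[5] = max(2+16, 8+13, 13+8, 16+2, 12+0) = 21
r[6] = max(2+21, 8+16, 13+13, 16+8, 12+2, 25+0) = 26
r[7] = max(2+26, 8+21, 13+16, …, 25+2, 30+0) = 30
r[8] = max(2+30, 8+26, 13+21, …, 30+2, 20+0) = 34
r[9] = max(2+34, 8+30, 13+26, …, 20+2, 42+0) = 42
r[10] = max(2+42, 8+34, 13+30, …, 42+2, 31+0) = 44
r[11] = max(2+44, 8+42, 13+34, …, 31+2, 23+0) = 50
r[12] = max(2+50, 8+44, 13+42, …, 23+2, 39+0) = 55
Maximum revenue is $55.
Now minimize piece count subject to staying optimal: for each k, pieces[k] = 1 + min over i with p[i]+r[k−i]=r[k] of pieces[k−i].
pieces[9] = 1
pieces[10] = 2
pieces[11] = 2
pieces[12] = 2

2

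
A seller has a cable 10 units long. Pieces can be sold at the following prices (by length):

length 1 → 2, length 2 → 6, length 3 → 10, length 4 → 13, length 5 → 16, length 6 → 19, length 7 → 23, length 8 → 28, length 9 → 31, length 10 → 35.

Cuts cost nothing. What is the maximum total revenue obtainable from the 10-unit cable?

35

Let R[k] be the best obtainable value from length k. For each k, try every first piece i and keep the best of price[i] + R[k−i].
R[1] = 2
R[2] = max(2+2, 6+0) = 6
R[3] = max(2+6, 6+2, 10+0) = 10
R[4] = max(2+10, 6+6, 10+2, 13+0) = 13
R[5] = max(2+13, 6+10, 10+6, 13+2, 16+0) = 16
R[6] = max(2+16, 6+13, 10+10, 13+6, 16+2, 19+0) = 20
R[7] = max(2+20, 6+16, 10+13, …, 19+2, 23+0) = 23
R[8] = max(2+23, 6+20, 10+16, …, 23+2, 28+0) = 28
R[9] = max(2+28, 6+23, 10+20, …, 28+2, 31+0) = 31
R[10] = max(2+31, 6+28, 10+23, …, 31+2, 35+0) = 35
Best is to sell the whole 10-unit piece uncut for 35.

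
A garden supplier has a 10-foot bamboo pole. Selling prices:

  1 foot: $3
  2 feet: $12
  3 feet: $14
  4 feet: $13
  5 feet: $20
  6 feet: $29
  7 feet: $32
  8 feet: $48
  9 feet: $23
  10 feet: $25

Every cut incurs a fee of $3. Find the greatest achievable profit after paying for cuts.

57

Consider every possible first cut. v[k] is the best of p[i]+v[k−i] over all sellable i≤k, charging 3 whenever i<k.
v[1] = 3
v[2] = max(3+3-3, 12+0) = 12
v[3] = max(3+12-3, 12+3-3, 14+0) = 14
v[4] = max(3+14-3, 12+12-3, 14+3-3, 13+0) = 21
v[5] = max(3+21-3, 12+14-3, 14+12-3, 13+3-3, 20+0) = 23
v[6] = max(3+23-3, 12+21-3, 14+14-3, 13+12-3, 20+3-3, 29+0) = 30
v[7] = max(3+30-3, 12+23-3, 14+21-3, …, 29+3-3, 32+0) = 32
v[8] = max(3+32-3, 12+30-3, 14+23-3, …, 32+3-3, 48+0) = 48
v[9] = max(3+48-3, 12+32-3, 14+30-3, …, 48+3-3, 23+0) = 48
v[10] = max(3+48-3, 12+48-3, 14+32-3, …, 23+3-3, 25+0) = 57
One optimal plan: pieces 8 + 2 (1 cut) → $60 − $3 = $57.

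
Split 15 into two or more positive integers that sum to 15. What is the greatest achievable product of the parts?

Fill P[k] for k=2..15: at each k try every first piece i and multiply by the better of (k−i) uncut or P[k−i].
P[2] = 1×max(1,0) = 1×1 = 1
P[3] = 1×max(2,1) = 1×2 = 2
P[4] = 2×max(2,1) = 2×2 = 4
P[5] = 2×max(3,2) = 2×3 = 6
P[6] = 3×max(3,2) = 3×3 = 9
P[7] = 2×max(5,6) = 2×6 = 12
P[8] = 2×max(6,9) = 2×9 = 18
P[9] = 3×max(6,9) = 3×9 = 27
P[10] = 2×max(8,18) = 2×18 = 36
P[11] = 2×max(9,27) = 2×27 = 54
P[12] = 3×max(9,27) = 3×27 = 81
P[13] = 2×max(11,54) = 2×54 = 108
P[14] = 2×max(12,81) = 2×81 = 162
P[15] = 3×max(12,81) = 3×81 = 243
One optimal split: 3 + 3 + 3 + 3 + 3; product 3×3×3×3×3 = 243.

243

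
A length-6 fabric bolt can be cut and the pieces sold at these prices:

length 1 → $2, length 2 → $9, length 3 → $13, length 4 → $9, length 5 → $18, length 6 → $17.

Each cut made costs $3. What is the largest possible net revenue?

23

Consider every possible first cut. net[k] is the best of p[i]+net[k−i] over all sellable i≤k, charging 3 whenever i<k.
net[1] = 2
net[2] = 9
net[3] = 13
net[4] = 15  (first piece 2, then net[2]=9)
net[5] = 19  (first piece 2, then net[3]=13)
net[6] = 23  (first piece 3, then net[3]=13)
One optimal plan: pieces 3 + 3 (1 cut) → $26 − $3 = $23.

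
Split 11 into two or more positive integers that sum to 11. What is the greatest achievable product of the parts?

54

Define f[k] = max over 1≤i<k of i · max(k−i, f[k−i]); the inner max lets the remainder stay uncut if that's better.
f[2] = 1×max(1,0) = 1×1 = 1
f[3] = max(1×2, 2×1) = 2
f[4] = max(1×3, 2×2, 3×1) = 4
f[5] = max(1×4, 2×3, 3×2, 4×1) = 6
f[6] = max(1×6, 2×4, 3×3, 4×2, 5×1) = 9
f[7] = max(1×9, 2×6, 3×4, 4×3, 5×2, 6×1) = 12
f[8] = max(1×12, 2×9, 3×6, …, 6×2, 7×1) = 18
f[9] = max(1×18, 2×12, 3×9, …, 7×2, 8×1) = 27
f[10] = max(1×27, 2×18, 3×12, …, 8×2, 9×1) = 36
f[11] = max(1×36, 2×27, 3×18, …, 9×2, 10×1) = 54
One optimal split: 3 + 3 + 3 + 2; product 3×3×3×2 = 54.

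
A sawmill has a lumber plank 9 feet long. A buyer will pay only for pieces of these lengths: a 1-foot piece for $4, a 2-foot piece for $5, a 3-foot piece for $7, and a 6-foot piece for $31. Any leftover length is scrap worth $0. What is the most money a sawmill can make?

43

Consider every possible first cut. r[k] is the best of p[i]+r[k−i] over all sellable i≤k.
r[1] = 4
r[2] = max(4+4, 5+0) = 8
r[3] = max(4+8, 5+4, 7+0) = 12
r[4] = max(4+12, 5+8, 7+4) = 16
r[5] = max(4+16, 5+12, 7+8) = 20
r[6] = max(4+20, 5+16, 7+12, 31+0) = 31
r[7] = max(4+31, 5+20, 7+16, 31+4) = 35
r[8] = max(4+35, 5+31, 7+20, 31+8) = 39
r[9] = max(4+39, 5+35, 7+31, 31+12) = 43
One optimal cutting: 6 + 1 + 1 + 1 → $43.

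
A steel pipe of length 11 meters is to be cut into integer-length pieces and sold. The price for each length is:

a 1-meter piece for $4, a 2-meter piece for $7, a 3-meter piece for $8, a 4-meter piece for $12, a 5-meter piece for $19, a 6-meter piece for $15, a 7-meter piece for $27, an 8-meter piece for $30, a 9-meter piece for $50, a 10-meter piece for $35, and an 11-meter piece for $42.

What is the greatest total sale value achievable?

Consider every possible first cut. v[k] is the best of p[i]+v[k−i] over all sellable i≤k.
v[1] = 4
v[2] = 8  (first piece 1, then v[1]=4)
v[3] = 12  (first piece 1, then v[2]=8)
v[4] = 16  (first piece 1, then v[3]=12)
v[5] = 20  (first piece 1, then v[4]=16)
v[6] = 24  (first piece 1, then v[5]=20)
v[7] = 28  (first piece 1, then v[6]=24)
v[8] = 32  (first piece 1, then v[7]=28)
v[9] = 50
v[10] = 54  (first piece 1, then v[9]=50)
v[11] = 58  (first piece 1, then v[10]=54)
One optimal cutting: 9 + 1 + 1 → $50 + $4 + $4 = $58.

58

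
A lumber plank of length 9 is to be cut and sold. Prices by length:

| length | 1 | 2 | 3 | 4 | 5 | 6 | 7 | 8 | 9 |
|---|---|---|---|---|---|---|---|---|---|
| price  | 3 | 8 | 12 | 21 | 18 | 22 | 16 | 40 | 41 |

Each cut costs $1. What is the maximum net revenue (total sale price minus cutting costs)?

43

Let net[k] be the best obtainable value from length k. For each k, try every first piece i and keep the best of price[i] + net[k−i] minus the 1 cut fee when i<k.
net[1] = 3
net[2] = 8
net[3] = 12
net[4] = 21
net[5] = 23  (first piece 1, then net[4]=21)
net[6] = 28  (first piece 2, then net[4]=21)
net[7] = 32  (first piece 3, then net[4]=21)
net[8] = 41  (first piece 4, then net[4]=21)
net[9] = 43  (first piece 1, then net[8]=41)
One optimal plan: pieces 4 + 4 + 1 (2 cuts) → $45 − $2 = $43.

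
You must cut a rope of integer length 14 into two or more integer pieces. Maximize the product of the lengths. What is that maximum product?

162

Define m[k] = max over 1≤i<k of i · max(k−i, m[k−i]); the inner max lets the remainder stay uncut if that's better.
m[2] = 1×max(1,0) = 1×1 = 1
m[3] = max(1×2, 2×1) = 2
m[4] = max(1×3, 2×2, 3×1) = 4
m[5] = max(1×4, 2×3, 3×2, 4×1) = 6
m[6] = max(1×6, 2×4, 3×3, 4×2, 5×1) = 9
m[7] = max(1×9, 2×6, 3×4, 4×3, 5×2, 6×1) = 12
m[8] = max(1×12, 2×9, 3×6, …, 6×2, 7×1) = 18
m[9] = max(1×18, 2×12, 3×9, …, 7×2, 8×1) = 27
m[10] = max(1×27, 2×18, 3×12, …, 8×2, 9×1) = 36
m[11] = max(1×36, 2×27, 3×18, …, 9×2, 10×1) = 54
m[12] = max(1×54, 2×36, 3×27, …, 10×2, 11×1) = 81
m[13] = max(1×81, 2×54, 3×36, …, 11×2, 12×1) = 108
m[14] = max(1×108, 2×81, 3×54, …, 12×2, 13×1) = 162
One optimal split: 3 + 3 + 3 + 3 + 2; product 3×3×3×3×2 = 162.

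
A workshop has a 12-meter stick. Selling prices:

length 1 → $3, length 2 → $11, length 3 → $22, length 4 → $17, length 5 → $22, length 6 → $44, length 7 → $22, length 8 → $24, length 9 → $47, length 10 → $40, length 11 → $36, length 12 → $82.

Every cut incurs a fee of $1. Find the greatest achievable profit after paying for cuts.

87

Consider every possible first cut. net[k] is the best of p[i]+net[k−i] over all sellable i≤k, charging 1 whenever i<k.
net[1] = 3
net[2] = max(3+3-1, 11+0) = 11
net[3] = max(3+11-1, 11+3-1, 22+0) = 22
net[4] = max(3+22-1, 11+11-1, 22+3-1, 17+0) = 24
net[5] = max(3+24-1, 11+22-1, 22+11-1, 17+3-1, 22+0) = 32
net[6] = max(3+32-1, 11+24-1, 22+22-1, 17+11-1, 22+3-1, 44+0) = 44
net[7] = max(3+44-1, 11+32-1, 22+24-1, …, 44+3-1, 22+0) = 46
net[8] = max(3+46-1, 11+44-1, 22+32-1, …, 22+3-1, 24+0) = 54
net[9] = max(3+54-1, 11+46-1, 22+44-1, …, 24+3-1, 47+0) = 65
net[10] = max(3+65-1, 11+54-1, 22+46-1, …, 47+3-1, 40+0) = 67
net[11] = max(3+67-1, 11+65-1, 22+54-1, …, 40+3-1, 36+0) = 75
net[12] = max(3+75-1, 11+67-1, 22+65-1, …, 36+3-1, 82+0) = 87
One optimal plan: pieces 6 + 6 (1 cut) → $88 − $1 = $87.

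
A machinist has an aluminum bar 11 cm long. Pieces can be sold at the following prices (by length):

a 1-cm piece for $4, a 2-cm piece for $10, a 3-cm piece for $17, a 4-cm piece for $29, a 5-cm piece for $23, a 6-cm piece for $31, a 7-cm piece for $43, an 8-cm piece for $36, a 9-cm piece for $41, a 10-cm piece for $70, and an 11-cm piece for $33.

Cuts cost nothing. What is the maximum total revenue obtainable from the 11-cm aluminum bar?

75

Let v[k] be the best obtainable value from length k. For each k, try every first piece i and keep the best of price[i] + v[k−i].
v[1] = 4
v[2] = max(4+4, 10+0) = 10
v[3] = max(4+10, 10+4, 17+0) = 17
v[4] = max(4+17, 10+10, 17+4, 29+0) = 29
v[5] = max(4+29, 10+17, 17+10, 29+4, 23+0) = 33
v[6] = max(4+33, 10+29, 17+17, 29+10, 23+4, 31+0) = 39
v[7] = max(4+39, 10+33, 17+29, …, 31+4, 43+0) = 46
v[8] = max(4+46, 10+39, 17+33, …, 43+4, 36+0) = 58
v[9] = max(4+58, 10+46, 17+39, …, 36+4, 41+0) = 62
v[10] = max(4+62, 10+58, 17+46, …, 41+4, 70+0) = 70
v[11] = max(4+70, 10+62, 17+58, …, 70+4, 33+0) = 75
One optimal cutting: 4 + 4 + 3 → $29 + $29 + $17 = $75.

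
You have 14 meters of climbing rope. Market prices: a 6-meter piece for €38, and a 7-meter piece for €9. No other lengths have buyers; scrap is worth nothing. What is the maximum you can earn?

Let r[k] be the best obtainable value from length k. For each k, try every first piece i and keep the best of price[i] + r[k−i].
r[1] = 0
r[2] = 0
r[3] = 0
r[4] = 0
r[5] = 0
r[6] = 38
r[7] = 38
r[8] = 38
r[9] = 38
r[10] = 38
r[11] = 38
r[12] = 76  (first piece 6, then r[6]=38)
r[13] = 76
r[14] = 76
One optimal cutting: pieces 6 + 6 with 2 meters of scrap → €76.

76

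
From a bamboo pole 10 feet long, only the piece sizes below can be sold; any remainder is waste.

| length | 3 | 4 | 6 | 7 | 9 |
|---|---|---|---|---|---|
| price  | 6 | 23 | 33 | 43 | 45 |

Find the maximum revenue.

Build f[k] bottom-up: f[k] = max over allowed piece i of (p[i] + f[k−i]).
f[1] = 0
f[2] = 0
f[3] = 6
f[4] = max(6+0, 23+0) = 23
f[5] = max(6+0, 23+0) = 23
f[6] = max(6+6, 23+0, 33+0) = 33
f[7] = max(6+23, 23+6, 33+0, 43+0) = 43
f[8] = max(6+23, 23+23, 33+0, 43+0) = 46
f[9] = max(6+33, 23+23, 33+6, 43+0, 45+0) = 46
f[10] = max(6+43, 23+33, 33+23, 43+6, 45+0) = 56
One optimal cutting: 6 + 4 → $56.

56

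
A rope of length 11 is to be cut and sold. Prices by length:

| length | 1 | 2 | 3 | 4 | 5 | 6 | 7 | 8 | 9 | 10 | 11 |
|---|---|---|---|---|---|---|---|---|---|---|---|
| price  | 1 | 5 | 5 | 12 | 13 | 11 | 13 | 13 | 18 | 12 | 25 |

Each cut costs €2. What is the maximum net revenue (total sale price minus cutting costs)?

Consider every possible first cut. net[k] is the best of p[i]+net[k−i] over all sellable i≤k, charging 2 whenever i<k.
net[1] = 1
net[2] = max(1+1-2, 5+0) = 5
net[3] = max(1+5-2, 5+1-2, 5+0) = 5
net[4] = max(1+5-2, 5+5-2, 5+1-2, 12+0) = 12
net[5] = max(1+12-2, 5+5-2, 5+5-2, 12+1-2, 13+0) = 13
net[6] = max(1+13-2, 5+12-2, 5+5-2, 12+5-2, 13+1-2, 11+0) = 15
net[7] = max(1+15-2, 5+13-2, 5+12-2, …, 11+1-2, 13+0) = 16
net[8] = max(1+16-2, 5+15-2, 5+13-2, …, 13+1-2, 13+0) = 22
net[9] = max(1+22-2, 5+16-2, 5+15-2, …, 13+1-2, 18+0) = 23
net[10] = max(1+23-2, 5+22-2, 5+16-2, …, 18+1-2, 12+0) = 25
net[11] = max(1+25-2, 5+23-2, 5+22-2, …, 12+1-2, 25+0) = 26
One optimal plan: pieces 5 + 4 + 2 (2 cuts) → €30 − €4 = €26.

26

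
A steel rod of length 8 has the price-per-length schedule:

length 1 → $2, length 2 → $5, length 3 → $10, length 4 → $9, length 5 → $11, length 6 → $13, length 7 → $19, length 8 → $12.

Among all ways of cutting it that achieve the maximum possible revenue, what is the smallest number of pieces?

3

Build r[k] bottom-up: r[k] = max over allowed piece i of (p[i] + r[k−i]).
r[1] = 2
r[2] = max(2+2, 5+0) = 5
r[3] = max(2+5, 5+2, 10+0) = 10
r[4] = max(2+10, 5+5, 10+2, 9+0) = 12
r[5] = max(2+12, 5+10, 10+5, 9+2, 11+0) = 15
r[6] = max(2+15, 5+12, 10+10, 9+5, 11+2, 13+0) = 20
r[7] = max(2+20, 5+15, 10+12, …, 13+2, 19+0) = 22
r[8] = max(2+22, 5+20, 10+15, …, 19+2, 12+0) = 25
Maximum revenue is $25.
Now minimize piece count subject to staying optimal: for each k, pieces[k] = 1 + min over i with p[i]+r[k−i]=r[k] of pieces[k−i].
pieces[5] = 2
pieces[6] = 2
pieces[7] = 3
pieces[8] = 3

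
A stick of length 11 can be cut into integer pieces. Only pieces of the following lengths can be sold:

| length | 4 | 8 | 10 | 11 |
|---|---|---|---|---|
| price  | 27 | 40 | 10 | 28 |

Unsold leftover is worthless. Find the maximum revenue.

Let f[k] be the best obtainable value from length k. For each k, try every first piece i and keep the best of price[i] + f[k−i].
f[1] = 0
f[2] = 0
f[3] = 0
f[4] = 27
f[5] = 27
f[6] = 27
f[7] = 27
f[8] = 54  (first piece 4, then f[4]=27)
f[9] = 54
f[10] = 54
f[11] = 54
One optimal cutting: pieces 4 + 4 with 3 units of scrap → $54.

54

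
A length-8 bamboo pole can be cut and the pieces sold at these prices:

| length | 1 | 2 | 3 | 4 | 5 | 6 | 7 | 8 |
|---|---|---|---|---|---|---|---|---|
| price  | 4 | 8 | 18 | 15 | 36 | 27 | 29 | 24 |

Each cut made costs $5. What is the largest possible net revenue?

49

Let v[k] be the best obtainable value from length k. For each k, try every first piece i and keep the best of price[i] + v[k−i] minus the 5 cut fee when i<k.
v[1] = 4
v[2] = 8
v[3] = 18
v[4] = 17  (first piece 1, then v[3]=18)
v[5] = 36
v[6] = 35  (first piece 1, then v[5]=36)
v[7] = 39  (first piece 2, then v[5]=36)
v[8] = 49  (first piece 3, then v[5]=36)
One optimal plan: pieces 5 + 3 (1 cut) → $54 − $5 = $49.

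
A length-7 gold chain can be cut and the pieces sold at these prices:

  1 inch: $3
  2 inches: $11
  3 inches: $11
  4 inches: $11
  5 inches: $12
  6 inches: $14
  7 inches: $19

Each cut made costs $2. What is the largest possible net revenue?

Build v[k] bottom-up: v[k] = max over allowed piece i of (p[i] + v[k−i]) − 2 per cut.
v[1] = 3
v[2] = 11
v[3] = 12  (first piece 1, then v[2]=11)
v[4] = 20  (first piece 2, then v[2]=11)
v[5] = 21  (first piece 1, then v[4]=20)
v[6] = 29  (first piece 2, then v[4]=20)
v[7] = 30  (first piece 1, then v[6]=29)
One optimal plan: pieces 2 + 2 + 2 + 1 (3 cuts) → $36 − $6 = $30.

30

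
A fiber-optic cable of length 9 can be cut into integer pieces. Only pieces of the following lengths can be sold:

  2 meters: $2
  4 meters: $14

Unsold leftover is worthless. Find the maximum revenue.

Consider every possible first cut. best[k] is the best of p[i]+best[k−i] over all sellable i≤k.
best[1] = 0
best[2] = 2
best[3] = 2
best[4] = 14
best[5] = 14
best[6] = 16  (first piece 2, then best[4]=14)
best[7] = 16
best[8] = 28  (first piece 4, then best[4]=14)
best[9] = 28
One optimal cutting: pieces 4 + 4 with 1 meter of scrap → $28.

28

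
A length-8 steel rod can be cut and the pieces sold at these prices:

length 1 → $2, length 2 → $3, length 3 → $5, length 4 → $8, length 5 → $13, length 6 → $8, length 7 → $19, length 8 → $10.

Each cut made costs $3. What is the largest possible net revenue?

Let net[k] be the best obtainable value from length k. For each k, try every first piece i and keep the best of price[i] + net[k−i] minus the 3 cut fee when i<k.
net[1] = 2
net[2] = max(2+2-3, 3+0) = 3
net[3] = max(2+3-3, 3+2-3, 5+0) = 5
net[4] = max(2+5-3, 3+3-3, 5+2-3, 8+0) = 8
net[5] = max(2+8-3, 3+5-3, 5+3-3, 8+2-3, 13+0) = 13
net[6] = max(2+13-3, 3+8-3, 5+5-3, 8+3-3, 13+2-3, 8+0) = 12
net[7] = max(2+12-3, 3+13-3, 5+8-3, …, 8+2-3, 19+0) = 19
net[8] = max(2+19-3, 3+12-3, 5+13-3, …, 19+2-3, 10+0) = 18
One optimal plan: pieces 7 + 1 (1 cut) → $21 − $3 = $18.

18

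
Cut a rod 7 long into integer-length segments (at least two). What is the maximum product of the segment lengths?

12

Let prod[k] be the best product for length k (with at least one cut). For each first piece i, the rest contributes max(k−i, prod[k−i]).
prod[2] = 1·max(1,0) = 1·1 = 1
prod[3] = 1·max(2,1) = 1·2 = 2
prod[4] = 2·max(2,1) = 2·2 = 4
prod[5] = 2·max(3,2) = 2·3 = 6
prod[6] = 3·max(3,2) = 3·3 = 9
prod[7] = 2·max(5,6) = 2·6 = 12
One optimal split: 3 + 2 + 2; product 3·2·2 = 12.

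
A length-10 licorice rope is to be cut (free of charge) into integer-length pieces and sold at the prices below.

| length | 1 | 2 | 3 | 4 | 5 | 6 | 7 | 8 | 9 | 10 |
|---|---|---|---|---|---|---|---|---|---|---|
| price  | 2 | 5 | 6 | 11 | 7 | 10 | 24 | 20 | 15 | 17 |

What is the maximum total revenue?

Build r[k] bottom-up: r[k] = max over allowed piece i of (p[i] + r[k−i]).
r[1] = 2
r[2] = 5
r[3] = 7  (first piece 1, then r[2]=5)
r[4] = 11
r[5] = 13  (first piece 1, then r[4]=11)
r[6] = 16  (first piece 2, then r[4]=11)
r[7] = 24
r[8] = 26  (first piece 1, then r[7]=24)
r[9] = 29  (first piece 2, then r[7]=24)
r[10] = 31  (first piece 1, then r[9]=29)
One optimal cutting: 7 + 2 + 1 → ¢24 + ¢5 + ¢2 = ¢31.

31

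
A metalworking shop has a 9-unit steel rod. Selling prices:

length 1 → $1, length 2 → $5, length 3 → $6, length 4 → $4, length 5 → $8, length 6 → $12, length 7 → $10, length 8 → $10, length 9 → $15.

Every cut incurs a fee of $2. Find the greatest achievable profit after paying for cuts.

Build r[k] bottom-up: r[k] = max over allowed piece i of (p[i] + r[k−i]) − 2 per cut.
r[1] = 1
r[2] = 5
r[3] = 6
r[4] = 8  (first piece 2, then r[2]=5)
r[5] = 9  (first piece 2, then r[3]=6)
r[6] = 12
r[7] = 12  (first piece 2, then r[5]=9)
r[8] = 15  (first piece 2, then r[6]=12)
r[9] = 16  (first piece 3, then r[6]=12)
One optimal plan: pieces 6 + 3 (1 cut) → $18 − $2 = $16.

16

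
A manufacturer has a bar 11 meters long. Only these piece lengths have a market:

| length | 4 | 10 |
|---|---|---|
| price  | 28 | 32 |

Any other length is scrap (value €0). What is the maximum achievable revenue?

56

Let r[k] be the best obtainable value from length k. For each k, try every first piece i and keep the best of price[i] + r[k−i].
r[1] = 0
r[2] = 0
r[3] = 0
r[4] = 28
r[5] = 28
r[6] = 28
r[7] = 28
r[8] = 56  (first piece 4, then r[4]=28)
r[9] = 56
r[10] = max(28+28, 32+0) = 56
r[11] = max(28+28, 32+0) = 56
One optimal cutting: pieces 4 + 4 with 3 meters of scrap → €56.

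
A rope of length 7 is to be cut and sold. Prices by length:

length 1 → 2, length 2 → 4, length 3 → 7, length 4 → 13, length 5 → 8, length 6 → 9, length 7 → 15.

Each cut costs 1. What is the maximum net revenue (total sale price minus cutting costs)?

Build net[k] bottom-up: net[k] = max over allowed piece i of (p[i] + net[k−i]) − 1 per cut.
net[1] = 2
net[2] = max(2+2-1, 4+0) = 4
net[3] = max(2+4-1, 4+2-1, 7+0) = 7
net[4] = max(2+7-1, 4+4-1, 7+2-1, 13+0) = 13
net[5] = max(2+13-1, 4+7-1, 7+4-1, 13+2-1, 8+0) = 14
net[6] = max(2+14-1, 4+13-1, 7+7-1, 13+4-1, 8+2-1, 9+0) = 16
net[7] = max(2+16-1, 4+14-1, 7+13-1, …, 9+2-1, 15+0) = 19
One optimal plan: pieces 4 + 3 (1 cut) → 20 − 1 = 19.

19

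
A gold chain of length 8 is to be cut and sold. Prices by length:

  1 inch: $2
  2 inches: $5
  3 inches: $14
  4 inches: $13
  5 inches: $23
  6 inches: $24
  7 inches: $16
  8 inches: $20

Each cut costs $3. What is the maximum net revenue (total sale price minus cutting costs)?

Let net[k] be the best obtainable value from length k. For each k, try every first piece i and keep the best of price[i] + net[k−i] minus the 3 cut fee when i<k.
net[1] = 2
net[2] = max(2+2-3, 5+0) = 5
net[3] = max(2+5-3, 5+2-3, 14+0) = 14
net[4] = max(2+14-3, 5+5-3, 14+2-3, 13+0) = 13
net[5] = max(2+13-3, 5+14-3, 14+5-3, 13+2-3, 23+0) = 23
net[6] = max(2+23-3, 5+13-3, 14+14-3, 13+5-3, 23+2-3, 24+0) = 25
net[7] = max(2+25-3, 5+23-3, 14+13-3, …, 24+2-3, 16+0) = 25
net[8] = max(2+25-3, 5+25-3, 14+23-3, …, 16+2-3, 20+0) = 34
One optimal plan: pieces 5 + 3 (1 cut) → $37 − $3 = $34.

34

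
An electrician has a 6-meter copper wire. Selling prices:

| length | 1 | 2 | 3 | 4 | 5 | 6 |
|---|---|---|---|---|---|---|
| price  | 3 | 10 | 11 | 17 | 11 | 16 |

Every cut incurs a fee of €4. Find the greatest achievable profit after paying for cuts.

Consider every possible first cut. net[k] is the best of p[i]+net[k−i] over all sellable i≤k, charging 4 whenever i<k.
net[1] = 3
net[2] = max(3+3-4, 10+0) = 10
net[3] = max(3+10-4, 10+3-4, 11+0) = 11
net[4] = max(3+11-4, 10+10-4, 11+3-4, 17+0) = 17
net[5] = max(3+17-4, 10+11-4, 11+10-4, 17+3-4, 11+0) = 17
net[6] = max(3+17-4, 10+17-4, 11+11-4, 17+10-4, 11+3-4, 16+0) = 23
One optimal plan: pieces 4 + 2 (1 cut) → €27 − €4 = €23.

23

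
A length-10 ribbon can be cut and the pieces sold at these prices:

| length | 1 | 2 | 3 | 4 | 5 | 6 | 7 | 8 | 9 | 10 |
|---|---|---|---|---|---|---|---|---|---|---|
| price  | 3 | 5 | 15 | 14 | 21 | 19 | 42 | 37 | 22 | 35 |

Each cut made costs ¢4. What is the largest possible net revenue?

53

Build v[k] bottom-up: v[k] = max over allowed piece i of (p[i] + v[k−i]) − 4 per cut.
v[1] = 3
v[2] = max(3+3-4, 5+0) = 5
v[3] = max(3+5-4, 5+3-4, 15+0) = 15
v[4] = max(3+15-4, 5+5-4, 15+3-4, 14+0) = 14
v[5] = max(3+14-4, 5+15-4, 15+5-4, 14+3-4, 21+0) = 21
v[6] = max(3+21-4, 5+14-4, 15+15-4, 14+5-4, 21+3-4, 19+0) = 26
v[7] = max(3+26-4, 5+21-4, 15+14-4, …, 19+3-4, 42+0) = 42
v[8] = max(3+42-4, 5+26-4, 15+21-4, …, 42+3-4, 37+0) = 41
v[9] = max(3+41-4, 5+42-4, 15+26-4, …, 37+3-4, 22+0) = 43
v[10] = max(3+43-4, 5+41-4, 15+42-4, …, 22+3-4, 35+0) = 53
One optimal plan: pieces 7 + 3 (1 cut) → ¢57 − ¢4 = ¢53.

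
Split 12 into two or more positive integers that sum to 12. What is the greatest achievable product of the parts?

81

Define f[k] = max over 1≤i<k of i · max(k−i, f[k−i]); the inner max lets the remainder stay uncut if that's better.
Small cases: f[2]=1, f[3]=2, f[4]=4, f[5]=6.
f[6] = max(1·6, 2·4, 3·3, 4·2, 5·1) = 9
f[7] = max(1·9, 2·6, 3·4, 4·3, 5·2, 6·1) = 12
f[8] = max(1·12, 2·9, 3·6, …, 6·2, 7·1) = 18
f[9] = max(1·18, 2·12, 3·9, …, 7·2, 8·1) = 27
f[10] = max(1·27, 2·18, 3·12, …, 8·2, 9·1) = 36
f[11] = max(1·36, 2·27, 3·18, …, 9·2, 10·1) = 54
f[12] = max(1·54, 2·36, 3·27, …, 10·2, 11·1) = 81
One optimal split: 3 + 3 + 3 + 3; product 3·3·3·3 = 81.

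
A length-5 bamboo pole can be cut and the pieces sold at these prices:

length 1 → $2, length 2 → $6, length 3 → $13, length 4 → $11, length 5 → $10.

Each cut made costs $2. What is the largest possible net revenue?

Consider every possible first cut. v[k] is the best of p[i]+v[k−i] over all sellable i≤k, charging 2 whenever i<k.
v[1] = 2
v[2] = max(2+2-2, 6+0) = 6
v[3] = max(2+6-2, 6+2-2, 13+0) = 13
v[4] = max(2+13-2, 6+6-2, 13+2-2, 11+0) = 13
v[5] = max(2+13-2, 6+13-2, 13+6-2, 11+2-2, 10+0) = 17
One optimal plan: pieces 3 + 2 (1 cut) → $19 − $2 = $17.

17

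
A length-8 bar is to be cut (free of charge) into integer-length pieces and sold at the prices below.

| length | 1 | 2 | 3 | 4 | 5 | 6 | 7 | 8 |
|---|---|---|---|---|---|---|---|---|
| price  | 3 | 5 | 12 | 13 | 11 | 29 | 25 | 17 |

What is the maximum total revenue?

Let R[k] be the best obtainable value from length k. For each k, try every first piece i and keep the best of price[i] + R[k−i].
R[1] = 3
R[2] = max(3+3, 5+0) = 6
R[3] = max(3+6, 5+3, 12+0) = 12
R[4] = max(3+12, 5+6, 12+3, 13+0) = 15
R[5] = max(3+15, 5+12, 12+6, 13+3, 11+0) = 18
R[6] = max(3+18, 5+15, 12+12, 13+6, 11+3, 29+0) = 29
R[7] = max(3+29, 5+18, 12+15, …, 29+3, 25+0) = 32
R[8] = max(3+32, 5+29, 12+18, …, 25+3, 17+0) = 35
One optimal cutting: 6 + 1 + 1 → €29 + €3 + €3 = €35.

35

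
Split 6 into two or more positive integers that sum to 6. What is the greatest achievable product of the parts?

Let g[k] be the best product for length k (with at least one cut). For each first piece i, the rest contributes max(k−i, g[k−i]).
g[2] = 1*max(1,0) = 1*1 = 1
g[3] = max(1*2, 2*1) = 2
g[4] = max(1*3, 2*2, 3*1) = 4
g[5] = max(1*4, 2*3, 3*2, 4*1) = 6
g[6] = max(1*6, 2*4, 3*3, 4*2, 5*1) = 9
One optimal split: 3 + 3; product 3*3 = 9.

9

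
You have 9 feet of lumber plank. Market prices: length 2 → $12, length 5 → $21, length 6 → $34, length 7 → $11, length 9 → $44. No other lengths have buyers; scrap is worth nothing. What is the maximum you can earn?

Build f[k] bottom-up: f[k] = max over allowed piece i of (p[i] + f[k−i]).
f[1] = 0
f[2] = 12
f[3] = 12
f[4] = 24  (first piece 2, then f[2]=12)
f[5] = 24
f[6] = 36  (first piece 2, then f[4]=24)
f[7] = 36
f[8] = 48  (first piece 2, then f[6]=36)
f[9] = 48
One optimal cutting: pieces 2 + 2 + 2 + 2 with 1 foot of scrap → $48.

48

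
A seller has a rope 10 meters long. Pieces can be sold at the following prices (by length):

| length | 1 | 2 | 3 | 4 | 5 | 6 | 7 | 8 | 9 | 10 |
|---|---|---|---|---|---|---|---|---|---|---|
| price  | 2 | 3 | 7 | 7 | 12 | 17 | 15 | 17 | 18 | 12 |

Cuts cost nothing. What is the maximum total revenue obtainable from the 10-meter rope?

26

Consider every possible first cut. r[k] is the best of p[i]+r[k−i] over all sellable i≤k.
r[1] = 2
r[2] = 4  (first piece 1, then r[1]=2)
r[3] = 7
r[4] = 9  (first piece 1, then r[3]=7)
r[5] = 12
r[6] = 17
r[7] = 19  (first piece 1, then r[6]=17)
r[8] = 21  (first piece 1, then r[7]=19)
r[9] = 24  (first piece 3, then r[6]=17)
r[10] = 26  (first piece 1, then r[9]=24)
One optimal cutting: 6 + 3 + 1 → €17 + €7 + €2 = €26.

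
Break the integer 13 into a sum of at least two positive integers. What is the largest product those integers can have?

Let g[k] be the best product for length k (with at least one cut). For each first piece i, the rest contributes max(k−i, g[k−i]).
Small cases: g[2]=1, g[3]=2, g[4]=4, g[5]=6, g[6]=9, g[7]=12, g[8]=18.
g[9] = 3*max(6,9) = 3*9 = 27
g[10] = 2*max(8,18) = 2*18 = 36
g[11] = 2*max(9,27) = 2*27 = 54
g[12] = 3*max(9,27) = 3*27 = 81
g[13] = 2*max(11,54) = 2*54 = 108
One optimal split: 3 + 3 + 3 + 2 + 2; product 3*3*3*2*2 = 108.

108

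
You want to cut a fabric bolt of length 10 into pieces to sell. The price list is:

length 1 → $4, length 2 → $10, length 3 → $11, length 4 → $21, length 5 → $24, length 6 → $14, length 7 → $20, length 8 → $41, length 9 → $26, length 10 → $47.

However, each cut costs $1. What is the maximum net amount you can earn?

50

Consider every possible first cut. r[k] is the best of p[i]+r[k−i] over all sellable i≤k, charging 1 whenever i<k.
r[1] = 4
r[2] = max(4+4-1, 10+0) = 10
r[3] = max(4+10-1, 10+4-1, 11+0) = 13
r[4] = max(4+13-1, 10+10-1, 11+4-1, 21+0) = 21
r[5] = max(4+21-1, 10+13-1, 11+10-1, 21+4-1, 24+0) = 24
r[6] = max(4+24-1, 10+21-1, 11+13-1, 21+10-1, 24+4-1, 14+0) = 30
r[7] = max(4+30-1, 10+24-1, 11+21-1, …, 14+4-1, 20+0) = 33
r[8] = max(4+33-1, 10+30-1, 11+24-1, …, 20+4-1, 41+0) = 41
r[9] = max(4+41-1, 10+33-1, 11+30-1, …, 41+4-1, 26+0) = 44
r[10] = max(4+44-1, 10+41-1, 11+33-1, …, 26+4-1, 47+0) = 50
One optimal plan: pieces 4 + 4 + 2 (2 cuts) → $52 − $2 = $50.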